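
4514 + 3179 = 7693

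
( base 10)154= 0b10011010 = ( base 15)A4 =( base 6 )414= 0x9a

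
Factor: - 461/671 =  - 11^(-1 ) * 61^( - 1)*461^1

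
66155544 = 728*90873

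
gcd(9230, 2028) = 26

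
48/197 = 48/197 = 0.24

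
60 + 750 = 810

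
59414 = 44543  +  14871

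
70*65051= 4553570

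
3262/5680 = 1631/2840= 0.57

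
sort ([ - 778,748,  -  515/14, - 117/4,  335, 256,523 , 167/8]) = [-778, - 515/14, - 117/4,167/8, 256,335,523,748]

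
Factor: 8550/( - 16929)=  - 50/99 = - 2^1*3^ ( - 2)*5^2*11^( - 1)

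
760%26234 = 760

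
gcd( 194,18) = 2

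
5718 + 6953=12671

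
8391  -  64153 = -55762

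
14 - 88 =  - 74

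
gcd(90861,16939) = 1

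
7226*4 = 28904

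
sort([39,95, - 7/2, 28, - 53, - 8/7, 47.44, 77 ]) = [ - 53, - 7/2, -8/7,28,39,47.44,77, 95] 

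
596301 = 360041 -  - 236260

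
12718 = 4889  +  7829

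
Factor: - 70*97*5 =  -2^1* 5^2*7^1*97^1 =-  33950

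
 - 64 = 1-65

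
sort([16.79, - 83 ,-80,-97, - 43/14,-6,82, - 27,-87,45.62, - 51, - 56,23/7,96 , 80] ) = [-97, - 87, - 83,  -  80, - 56 , -51,  -  27, - 6,  -  43/14,  23/7, 16.79, 45.62, 80, 82,96]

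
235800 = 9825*24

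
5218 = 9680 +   -  4462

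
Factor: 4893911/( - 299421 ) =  - 3^( - 2 ) * 11^1 * 17^( - 1 )*19^( - 1 ) * 103^( - 1 )*444901^1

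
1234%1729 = 1234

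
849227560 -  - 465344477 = 1314572037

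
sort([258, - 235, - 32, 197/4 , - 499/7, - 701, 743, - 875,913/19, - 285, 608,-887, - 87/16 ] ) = [ - 887, - 875, - 701,-285, - 235, - 499/7, - 32, - 87/16,  913/19, 197/4, 258 , 608,743 ]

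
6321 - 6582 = -261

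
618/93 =6 + 20/31 =6.65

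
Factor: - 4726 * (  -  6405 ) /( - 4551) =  - 10090010/1517 = - 2^1*5^1*7^1*17^1*37^( - 1)*41^( - 1)*61^1*139^1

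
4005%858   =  573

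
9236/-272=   -  2309/68 = - 33.96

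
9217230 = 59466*155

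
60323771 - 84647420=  - 24323649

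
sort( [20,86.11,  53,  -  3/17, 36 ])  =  [-3/17,20,36,53,86.11]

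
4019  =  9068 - 5049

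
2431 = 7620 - 5189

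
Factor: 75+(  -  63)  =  12 = 2^2*3^1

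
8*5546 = 44368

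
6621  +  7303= 13924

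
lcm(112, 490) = 3920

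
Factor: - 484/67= - 2^2*11^2*67^( - 1 ) 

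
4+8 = 12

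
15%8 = 7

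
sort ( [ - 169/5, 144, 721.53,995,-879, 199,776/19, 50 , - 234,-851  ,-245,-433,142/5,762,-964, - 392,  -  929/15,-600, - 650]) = [-964,-879,-851, - 650, - 600,  -  433,-392, - 245,-234,-929/15, - 169/5, 142/5, 776/19,50, 144, 199,721.53,762, 995]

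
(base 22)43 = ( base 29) 34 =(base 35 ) 2L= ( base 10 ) 91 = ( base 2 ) 1011011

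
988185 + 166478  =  1154663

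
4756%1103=344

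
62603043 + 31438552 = 94041595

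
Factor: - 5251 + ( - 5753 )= - 2^2 * 3^1*7^1*131^1=-11004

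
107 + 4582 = 4689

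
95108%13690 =12968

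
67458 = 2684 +64774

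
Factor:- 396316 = -2^2*99079^1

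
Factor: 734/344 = 2^(-2) * 43^(-1)*367^1=367/172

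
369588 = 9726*38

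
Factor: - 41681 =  - 41681^1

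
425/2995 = 85/599=0.14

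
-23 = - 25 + 2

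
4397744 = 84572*52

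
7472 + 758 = 8230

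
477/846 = 53/94 = 0.56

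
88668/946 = 93  +  345/473=93.73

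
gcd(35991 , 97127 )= 1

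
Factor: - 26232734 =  - 2^1*11^1*17^1*70141^1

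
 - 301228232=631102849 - 932331081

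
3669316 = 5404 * 679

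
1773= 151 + 1622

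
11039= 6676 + 4363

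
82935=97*855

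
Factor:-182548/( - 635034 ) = 94/327  =  2^1*3^( - 1 )*47^1*109^( - 1 )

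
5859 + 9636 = 15495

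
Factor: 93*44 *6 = 2^3 * 3^2*11^1*31^1 = 24552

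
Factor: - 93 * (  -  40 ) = 3720 = 2^3 * 3^1 * 5^1*31^1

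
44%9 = 8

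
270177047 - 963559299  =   - 693382252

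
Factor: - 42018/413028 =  - 2^(-1)*3^(  -  1)*7^( - 1)*11^( - 1) * 47^1=- 47/462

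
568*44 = 24992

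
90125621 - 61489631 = 28635990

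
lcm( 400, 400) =400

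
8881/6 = 1480+1/6 = 1480.17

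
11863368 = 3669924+8193444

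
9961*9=89649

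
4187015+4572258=8759273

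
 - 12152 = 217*( - 56 )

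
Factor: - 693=- 3^2*7^1 * 11^1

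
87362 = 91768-4406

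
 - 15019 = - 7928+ - 7091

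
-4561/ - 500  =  4561/500=9.12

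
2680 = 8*335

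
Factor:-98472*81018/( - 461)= 7978004496/461 = 2^4*3^3*7^1  *  11^1*373^1*461^( - 1)*643^1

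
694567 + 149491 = 844058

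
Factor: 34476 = 2^2*3^1*13^2*17^1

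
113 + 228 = 341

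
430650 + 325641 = 756291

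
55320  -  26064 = 29256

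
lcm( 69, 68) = 4692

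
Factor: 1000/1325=40/53 = 2^3*5^1*53^(-1)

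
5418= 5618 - 200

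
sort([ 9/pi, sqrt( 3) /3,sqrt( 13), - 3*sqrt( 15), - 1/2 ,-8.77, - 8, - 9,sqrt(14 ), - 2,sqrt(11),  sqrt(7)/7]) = [ - 3* sqrt( 15 ), - 9, - 8.77, - 8, - 2,-1/2, sqrt( 7)/7,  sqrt(3) /3, 9/pi, sqrt( 11),sqrt(13) , sqrt ( 14)]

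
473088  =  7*67584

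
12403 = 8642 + 3761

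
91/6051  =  91/6051=0.02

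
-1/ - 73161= 1/73161 = 0.00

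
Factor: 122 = 2^1 *61^1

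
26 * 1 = 26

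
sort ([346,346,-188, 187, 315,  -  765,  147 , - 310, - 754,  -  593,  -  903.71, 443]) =[-903.71, - 765,  -  754,  -  593, - 310,  -  188,  147,187, 315, 346,  346, 443 ]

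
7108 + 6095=13203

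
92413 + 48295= 140708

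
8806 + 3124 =11930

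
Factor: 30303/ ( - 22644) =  - 2^( - 2)*7^1*13^1*17^(  -  1) =-91/68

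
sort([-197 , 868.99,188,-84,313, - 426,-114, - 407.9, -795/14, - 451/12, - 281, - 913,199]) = [ - 913,-426,-407.9, - 281, - 197, - 114, - 84,-795/14,-451/12,188, 199,313,868.99 ]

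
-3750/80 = - 47 + 1/8 = - 46.88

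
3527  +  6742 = 10269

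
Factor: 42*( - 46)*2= - 3864  =  - 2^3*3^1*7^1* 23^1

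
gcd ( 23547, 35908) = 47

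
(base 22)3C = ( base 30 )2i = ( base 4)1032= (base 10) 78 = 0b1001110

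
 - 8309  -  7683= - 15992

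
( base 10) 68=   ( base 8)104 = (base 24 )2K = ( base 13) 53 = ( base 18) 3e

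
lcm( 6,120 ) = 120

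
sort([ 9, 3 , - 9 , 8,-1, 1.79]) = [- 9,-1, 1.79, 3 , 8, 9]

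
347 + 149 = 496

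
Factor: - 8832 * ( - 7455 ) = 2^7*3^2*5^1 * 7^1*23^1*71^1 = 65842560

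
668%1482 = 668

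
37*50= 1850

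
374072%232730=141342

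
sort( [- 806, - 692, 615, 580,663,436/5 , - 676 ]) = [ - 806, - 692, - 676, 436/5,580,615,  663 ] 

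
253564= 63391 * 4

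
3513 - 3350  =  163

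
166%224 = 166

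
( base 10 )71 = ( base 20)3B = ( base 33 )25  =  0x47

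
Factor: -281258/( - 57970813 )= 2^1*719^(  -  1)*80627^( - 1 )*140629^1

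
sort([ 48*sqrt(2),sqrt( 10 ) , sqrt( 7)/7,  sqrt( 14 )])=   [sqrt(7)/7, sqrt( 10 ),sqrt (14 ),48*sqrt(2 ) ] 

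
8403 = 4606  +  3797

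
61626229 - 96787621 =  - 35161392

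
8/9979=8/9979= 0.00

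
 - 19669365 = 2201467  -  21870832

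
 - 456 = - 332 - 124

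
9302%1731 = 647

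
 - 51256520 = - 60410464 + 9153944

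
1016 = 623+393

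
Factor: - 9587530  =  -2^1*5^1*47^1*20399^1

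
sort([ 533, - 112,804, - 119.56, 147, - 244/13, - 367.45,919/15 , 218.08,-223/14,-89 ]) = [ - 367.45, - 119.56, - 112,-89, - 244/13,- 223/14,919/15, 147,218.08,  533 , 804 ]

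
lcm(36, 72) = 72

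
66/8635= 6/785  =  0.01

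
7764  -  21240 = - 13476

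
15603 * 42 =655326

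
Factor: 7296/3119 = 2^7 * 3^1*19^1*3119^(-1)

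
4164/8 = 520 + 1/2=520.50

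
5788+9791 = 15579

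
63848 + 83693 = 147541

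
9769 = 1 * 9769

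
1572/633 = 524/211=2.48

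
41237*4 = 164948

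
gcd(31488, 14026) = 2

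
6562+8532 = 15094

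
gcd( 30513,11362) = 1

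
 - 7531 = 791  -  8322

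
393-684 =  - 291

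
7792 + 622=8414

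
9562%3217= 3128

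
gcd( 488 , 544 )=8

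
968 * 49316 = 47737888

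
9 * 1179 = 10611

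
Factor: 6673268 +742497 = 7415765 = 5^1*7^1*211879^1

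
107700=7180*15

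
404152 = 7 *57736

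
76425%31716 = 12993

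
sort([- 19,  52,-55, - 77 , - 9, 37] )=[ -77, - 55,-19,- 9,37,52]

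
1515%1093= 422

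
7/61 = 7/61=0.11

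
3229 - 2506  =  723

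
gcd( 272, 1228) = 4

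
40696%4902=1480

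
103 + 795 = 898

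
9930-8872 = 1058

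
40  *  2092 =83680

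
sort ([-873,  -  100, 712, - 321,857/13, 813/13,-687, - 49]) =[ - 873 ,-687, - 321,-100, - 49, 813/13, 857/13,712 ]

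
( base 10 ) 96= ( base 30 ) 36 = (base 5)341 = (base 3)10120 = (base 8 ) 140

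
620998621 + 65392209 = 686390830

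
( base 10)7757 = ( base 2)1111001001101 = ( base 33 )742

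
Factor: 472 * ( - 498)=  - 2^4 * 3^1 * 59^1*83^1 = - 235056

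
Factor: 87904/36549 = 2^5*3^( - 2 )*31^ (-1 ) * 41^1* 67^1*131^ ( - 1)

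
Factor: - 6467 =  - 29^1*223^1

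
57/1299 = 19/433 = 0.04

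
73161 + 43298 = 116459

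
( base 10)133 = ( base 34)3V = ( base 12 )b1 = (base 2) 10000101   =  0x85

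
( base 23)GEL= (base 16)2267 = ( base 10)8807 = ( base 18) 1935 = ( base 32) 8j7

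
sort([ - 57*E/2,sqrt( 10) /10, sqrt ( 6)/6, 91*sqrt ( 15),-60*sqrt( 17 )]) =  [ - 60*sqrt( 17), - 57*E/2, sqrt( 10)/10, sqrt( 6)/6, 91*sqrt(15)]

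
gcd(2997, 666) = 333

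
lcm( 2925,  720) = 46800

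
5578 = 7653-2075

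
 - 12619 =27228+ - 39847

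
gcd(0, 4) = 4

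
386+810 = 1196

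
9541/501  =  19 + 22/501 =19.04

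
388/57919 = 388/57919 = 0.01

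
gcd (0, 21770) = 21770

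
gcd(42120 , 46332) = 4212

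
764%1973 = 764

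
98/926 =49/463=0.11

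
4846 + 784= 5630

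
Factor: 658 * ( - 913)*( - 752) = 451767008= 2^5  *  7^1*11^1*47^2*83^1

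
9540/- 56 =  - 171 + 9/14 = - 170.36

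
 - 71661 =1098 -72759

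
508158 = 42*12099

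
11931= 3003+8928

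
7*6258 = 43806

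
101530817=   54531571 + 46999246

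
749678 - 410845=338833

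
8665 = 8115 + 550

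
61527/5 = 12305 + 2/5= 12305.40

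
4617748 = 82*56314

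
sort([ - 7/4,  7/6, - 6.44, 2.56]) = [ - 6.44, - 7/4 , 7/6,2.56] 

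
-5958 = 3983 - 9941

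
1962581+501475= 2464056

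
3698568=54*68492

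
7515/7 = 1073 + 4/7 = 1073.57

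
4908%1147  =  320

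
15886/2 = 7943 = 7943.00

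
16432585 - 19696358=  - 3263773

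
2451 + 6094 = 8545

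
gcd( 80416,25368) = 56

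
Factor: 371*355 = 131705 = 5^1*7^1*53^1*71^1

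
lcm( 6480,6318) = 252720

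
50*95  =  4750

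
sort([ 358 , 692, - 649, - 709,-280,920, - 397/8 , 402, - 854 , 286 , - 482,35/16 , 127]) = [ - 854, - 709, - 649, - 482, - 280, - 397/8, 35/16,127,286,358, 402, 692,920] 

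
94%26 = 16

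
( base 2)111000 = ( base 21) 2e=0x38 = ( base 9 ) 62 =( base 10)56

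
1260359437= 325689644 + 934669793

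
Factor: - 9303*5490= - 51073470 = - 2^1*3^3 * 5^1*7^1*61^1*443^1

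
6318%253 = 246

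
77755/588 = 132 + 139/588  =  132.24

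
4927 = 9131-4204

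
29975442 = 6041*4962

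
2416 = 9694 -7278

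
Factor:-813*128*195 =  - 20292480  =  - 2^7 * 3^2*5^1*13^1*271^1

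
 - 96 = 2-98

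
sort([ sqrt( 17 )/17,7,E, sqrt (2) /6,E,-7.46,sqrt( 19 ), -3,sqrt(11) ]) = [ - 7.46,-3,  sqrt( 2 ) /6,sqrt ( 17)/17,E, E, sqrt (11),sqrt(19),7 ] 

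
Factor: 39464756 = 2^2 * 151^1*223^1*293^1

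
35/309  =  35/309 = 0.11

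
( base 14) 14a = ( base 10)262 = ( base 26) A2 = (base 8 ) 406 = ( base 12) 19A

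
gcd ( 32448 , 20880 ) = 48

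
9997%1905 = 472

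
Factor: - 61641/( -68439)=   3^3*7^( - 1) * 761^1*3259^( - 1 ) = 20547/22813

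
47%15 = 2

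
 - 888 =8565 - 9453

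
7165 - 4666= 2499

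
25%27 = 25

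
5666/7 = 5666/7= 809.43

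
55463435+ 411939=55875374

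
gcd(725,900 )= 25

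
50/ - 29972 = -1 + 14961/14986=- 0.00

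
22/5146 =11/2573= 0.00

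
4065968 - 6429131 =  -2363163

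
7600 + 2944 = 10544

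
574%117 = 106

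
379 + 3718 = 4097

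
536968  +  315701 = 852669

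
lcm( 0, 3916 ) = 0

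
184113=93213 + 90900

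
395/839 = 395/839 = 0.47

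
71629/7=10232+ 5/7 = 10232.71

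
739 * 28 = 20692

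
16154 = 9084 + 7070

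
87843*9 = 790587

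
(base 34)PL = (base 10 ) 871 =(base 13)520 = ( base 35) ov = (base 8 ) 1547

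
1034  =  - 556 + 1590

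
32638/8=4079+3/4 =4079.75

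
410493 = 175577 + 234916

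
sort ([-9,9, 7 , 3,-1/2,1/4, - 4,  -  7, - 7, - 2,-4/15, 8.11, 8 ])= [ - 9,-7, - 7,-4, - 2, - 1/2, -4/15,  1/4,  3, 7,  8, 8.11,9 ] 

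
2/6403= 2/6403 = 0.00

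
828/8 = 207/2 = 103.50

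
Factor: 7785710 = 2^1*5^1 *137^1*5683^1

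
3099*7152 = 22164048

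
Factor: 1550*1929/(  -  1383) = - 2^1*5^2*31^1*461^( - 1) *643^1 = - 996650/461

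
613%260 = 93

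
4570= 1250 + 3320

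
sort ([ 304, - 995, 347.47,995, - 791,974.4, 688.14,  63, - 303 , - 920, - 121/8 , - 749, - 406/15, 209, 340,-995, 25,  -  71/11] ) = [-995, - 995, - 920, - 791, - 749, - 303,-406/15, - 121/8, - 71/11,25, 63, 209, 304,340, 347.47, 688.14, 974.4, 995 ]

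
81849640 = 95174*860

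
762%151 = 7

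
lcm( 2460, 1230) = 2460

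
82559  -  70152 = 12407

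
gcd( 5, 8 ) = 1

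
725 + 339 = 1064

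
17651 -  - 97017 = 114668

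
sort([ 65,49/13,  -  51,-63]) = [ - 63,-51 , 49/13, 65 ]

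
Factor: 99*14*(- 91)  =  -126126=- 2^1*3^2*7^2*11^1*13^1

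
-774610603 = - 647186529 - 127424074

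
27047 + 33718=60765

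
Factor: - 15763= - 11^1*1433^1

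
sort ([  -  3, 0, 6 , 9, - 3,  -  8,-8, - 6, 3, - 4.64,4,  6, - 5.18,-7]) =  [  -  8, - 8, - 7,  -  6,-5.18 , - 4.64 , - 3, - 3, 0, 3, 4, 6,6, 9]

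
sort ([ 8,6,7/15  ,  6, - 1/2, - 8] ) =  [  -  8, - 1/2, 7/15,6,6,8 ]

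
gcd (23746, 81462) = 2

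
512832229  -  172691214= 340141015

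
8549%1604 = 529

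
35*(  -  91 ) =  - 3185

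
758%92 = 22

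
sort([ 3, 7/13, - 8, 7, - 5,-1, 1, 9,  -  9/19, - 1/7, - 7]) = [ - 8, - 7, - 5, - 1, - 9/19,-1/7, 7/13,  1, 3, 7,9] 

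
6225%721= 457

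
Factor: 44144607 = 3^1 * 13^1*1131913^1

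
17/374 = 1/22 = 0.05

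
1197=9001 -7804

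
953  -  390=563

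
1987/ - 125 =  - 16+13/125 = - 15.90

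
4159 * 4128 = 17168352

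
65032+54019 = 119051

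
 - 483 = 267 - 750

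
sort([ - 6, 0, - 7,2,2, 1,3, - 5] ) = [ -7, - 6,-5, 0, 1, 2,2, 3]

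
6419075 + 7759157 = 14178232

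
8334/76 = 4167/38 = 109.66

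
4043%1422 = 1199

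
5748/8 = 718 + 1/2 = 718.50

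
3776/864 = 118/27 = 4.37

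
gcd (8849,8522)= 1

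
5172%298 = 106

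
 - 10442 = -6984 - 3458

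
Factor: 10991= 29^1*379^1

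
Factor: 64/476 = 16/119 = 2^4*7^( - 1) * 17^( - 1)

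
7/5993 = 7/5993 = 0.00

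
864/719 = 864/719  =  1.20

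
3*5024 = 15072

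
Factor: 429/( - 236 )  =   - 2^( - 2 )*3^1 * 11^1*13^1 * 59^( - 1 ) 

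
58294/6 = 9715 + 2/3 = 9715.67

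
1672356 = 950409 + 721947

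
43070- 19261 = 23809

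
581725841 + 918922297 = 1500648138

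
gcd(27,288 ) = 9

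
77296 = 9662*8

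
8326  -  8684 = - 358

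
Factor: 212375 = 5^3*1699^1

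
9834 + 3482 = 13316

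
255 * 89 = 22695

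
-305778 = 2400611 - 2706389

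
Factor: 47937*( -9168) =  - 439486416  =  - 2^4 * 3^2*19^1*29^2*191^1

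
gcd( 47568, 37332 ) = 12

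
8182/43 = 190 + 12/43 =190.28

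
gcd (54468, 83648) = 4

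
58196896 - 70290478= - 12093582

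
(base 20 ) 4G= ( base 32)30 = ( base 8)140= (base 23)44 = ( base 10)96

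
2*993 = 1986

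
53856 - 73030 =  - 19174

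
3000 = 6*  500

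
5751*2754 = 15838254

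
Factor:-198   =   - 2^1*3^2 * 11^1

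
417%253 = 164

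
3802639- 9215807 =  - 5413168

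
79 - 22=57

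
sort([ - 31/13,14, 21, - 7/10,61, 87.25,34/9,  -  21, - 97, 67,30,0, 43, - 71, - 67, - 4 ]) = [ - 97,-71, - 67, - 21, - 4, - 31/13, - 7/10, 0,34/9, 14,21, 30,43,61,67,87.25 ]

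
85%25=10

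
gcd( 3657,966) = 69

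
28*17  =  476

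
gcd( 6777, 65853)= 27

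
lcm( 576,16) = 576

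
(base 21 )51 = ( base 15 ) 71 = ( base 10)106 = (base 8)152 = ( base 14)78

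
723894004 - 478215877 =245678127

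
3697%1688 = 321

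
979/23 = 979/23 = 42.57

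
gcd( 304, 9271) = 1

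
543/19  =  543/19  =  28.58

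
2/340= 1/170  =  0.01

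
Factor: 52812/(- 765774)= -2/29=- 2^1*  29^ ( - 1 ) 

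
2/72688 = 1/36344 = 0.00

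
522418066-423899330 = 98518736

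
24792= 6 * 4132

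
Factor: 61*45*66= 2^1*3^3*5^1* 11^1*61^1 = 181170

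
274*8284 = 2269816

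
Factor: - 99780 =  - 2^2*3^1*5^1 *1663^1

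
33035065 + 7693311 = 40728376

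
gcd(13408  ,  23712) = 32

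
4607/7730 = 4607/7730 = 0.60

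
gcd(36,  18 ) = 18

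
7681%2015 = 1636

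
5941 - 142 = 5799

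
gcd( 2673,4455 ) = 891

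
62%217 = 62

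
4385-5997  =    -  1612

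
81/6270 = 27/2090  =  0.01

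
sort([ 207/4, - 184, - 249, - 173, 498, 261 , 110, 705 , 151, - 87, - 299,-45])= [ - 299, - 249,  -  184, - 173, - 87,  -  45,207/4,  110, 151, 261, 498, 705 ]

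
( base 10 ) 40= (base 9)44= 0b101000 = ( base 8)50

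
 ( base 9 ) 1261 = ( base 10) 946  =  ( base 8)1662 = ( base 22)1L0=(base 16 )3B2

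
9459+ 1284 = 10743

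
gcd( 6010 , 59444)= 2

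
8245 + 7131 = 15376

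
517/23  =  517/23 = 22.48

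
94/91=1 + 3/91  =  1.03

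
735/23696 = 735/23696 = 0.03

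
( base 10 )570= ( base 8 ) 1072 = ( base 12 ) 3B6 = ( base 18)1DC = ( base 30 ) j0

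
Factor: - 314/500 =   -  2^( - 1) * 5^ ( - 3) * 157^1 = -  157/250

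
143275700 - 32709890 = 110565810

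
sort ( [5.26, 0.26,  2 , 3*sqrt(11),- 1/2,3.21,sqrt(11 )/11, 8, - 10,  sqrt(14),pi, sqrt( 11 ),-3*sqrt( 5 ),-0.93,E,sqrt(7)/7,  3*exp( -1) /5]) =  [-10,  -  3*sqrt(5 ), - 0.93,-1/2 , 3*exp(  -  1) /5, 0.26,sqrt(11 )/11, sqrt(7)/7,  2, E, pi, 3.21 , sqrt( 11), sqrt( 14),  5.26, 8,3*sqrt( 11)] 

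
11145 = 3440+7705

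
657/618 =1 + 13/206 = 1.06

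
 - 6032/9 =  - 6032/9 = -670.22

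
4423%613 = 132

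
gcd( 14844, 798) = 6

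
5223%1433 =924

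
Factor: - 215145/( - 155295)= 17^( - 1)*29^( - 1 )*683^1 = 683/493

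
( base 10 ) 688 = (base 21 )1BG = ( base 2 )1010110000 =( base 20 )1E8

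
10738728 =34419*312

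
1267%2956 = 1267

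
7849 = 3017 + 4832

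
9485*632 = 5994520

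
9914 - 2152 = 7762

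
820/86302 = 410/43151= 0.01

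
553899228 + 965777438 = 1519676666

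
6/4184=3/2092=0.00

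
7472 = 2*3736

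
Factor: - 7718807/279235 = - 5^( - 1)* 11^(-1)*19^1*5077^( - 1 ) * 406253^1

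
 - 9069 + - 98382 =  - 107451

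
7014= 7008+6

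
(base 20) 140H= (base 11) 7253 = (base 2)10010110010001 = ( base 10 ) 9617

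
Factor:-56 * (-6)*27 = 9072 = 2^4*3^4*7^1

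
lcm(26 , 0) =0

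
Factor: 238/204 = 7/6 = 2^( - 1)*3^(-1) * 7^1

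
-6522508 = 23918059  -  30440567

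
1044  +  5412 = 6456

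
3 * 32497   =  97491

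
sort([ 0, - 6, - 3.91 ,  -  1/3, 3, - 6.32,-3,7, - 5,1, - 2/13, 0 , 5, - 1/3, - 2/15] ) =[ - 6.32, - 6,  -  5, - 3.91, - 3, - 1/3,-1/3, - 2/13, - 2/15, 0, 0, 1, 3, 5, 7]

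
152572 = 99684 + 52888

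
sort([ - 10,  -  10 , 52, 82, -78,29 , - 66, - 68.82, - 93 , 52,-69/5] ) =[ - 93, - 78, - 68.82, - 66,-69/5, - 10,- 10, 29,52, 52, 82 ]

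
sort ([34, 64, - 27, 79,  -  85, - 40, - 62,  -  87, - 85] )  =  [ - 87, - 85, - 85, - 62, - 40, - 27,34,64, 79 ] 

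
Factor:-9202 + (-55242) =  -  64444 = -2^2 *16111^1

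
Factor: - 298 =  - 2^1*149^1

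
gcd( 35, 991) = 1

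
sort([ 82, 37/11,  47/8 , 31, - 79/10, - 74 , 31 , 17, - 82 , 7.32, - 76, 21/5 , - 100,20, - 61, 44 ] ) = [ - 100, - 82 , - 76, - 74, - 61,- 79/10 , 37/11,21/5,47/8 , 7.32,17, 20, 31, 31, 44,82]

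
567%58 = 45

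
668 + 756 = 1424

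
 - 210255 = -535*393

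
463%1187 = 463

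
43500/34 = 1279+7/17= 1279.41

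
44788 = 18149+26639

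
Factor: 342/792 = 2^( - 2 )*11^( -1) * 19^1 = 19/44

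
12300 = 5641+6659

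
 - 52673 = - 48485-4188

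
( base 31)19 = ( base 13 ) 31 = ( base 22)1I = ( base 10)40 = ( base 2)101000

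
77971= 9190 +68781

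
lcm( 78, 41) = 3198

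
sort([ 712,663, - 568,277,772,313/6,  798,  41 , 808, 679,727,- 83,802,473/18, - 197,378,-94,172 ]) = [ - 568 , - 197,-94, - 83,473/18, 41,313/6,172  ,  277,378,663, 679 , 712, 727,772, 798,802,808]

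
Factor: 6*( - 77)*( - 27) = 12474  =  2^1* 3^4*7^1*11^1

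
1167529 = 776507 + 391022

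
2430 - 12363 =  - 9933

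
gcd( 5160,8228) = 4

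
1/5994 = 1/5994 = 0.00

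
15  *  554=8310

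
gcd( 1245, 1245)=1245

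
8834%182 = 98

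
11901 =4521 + 7380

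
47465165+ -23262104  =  24203061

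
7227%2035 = 1122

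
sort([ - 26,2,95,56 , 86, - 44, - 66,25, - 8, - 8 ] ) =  [ - 66 , - 44,-26, - 8, - 8,2 , 25,  56, 86,  95]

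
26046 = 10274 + 15772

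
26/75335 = 2/5795 = 0.00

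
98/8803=98/8803 = 0.01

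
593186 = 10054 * 59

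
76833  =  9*8537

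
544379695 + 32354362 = 576734057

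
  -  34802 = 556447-591249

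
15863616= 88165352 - 72301736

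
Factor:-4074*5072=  - 20663328 = -2^5 *3^1*7^1*97^1 *317^1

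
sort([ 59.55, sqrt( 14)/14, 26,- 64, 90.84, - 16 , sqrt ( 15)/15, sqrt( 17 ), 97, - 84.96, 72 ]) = [  -  84.96,-64, - 16, sqrt(15) /15, sqrt( 14 )/14,  sqrt(17 ),26, 59.55, 72 , 90.84,  97]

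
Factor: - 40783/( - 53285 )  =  5^( - 1)*17^1*2399^1*10657^(  -  1)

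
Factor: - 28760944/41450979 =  - 2^4*3^( -1)*313^1*5743^1*13816993^( - 1 )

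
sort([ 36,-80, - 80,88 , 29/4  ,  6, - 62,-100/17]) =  [-80, - 80, - 62, - 100/17, 6, 29/4,36, 88 ] 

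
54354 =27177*2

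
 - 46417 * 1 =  - 46417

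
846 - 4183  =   - 3337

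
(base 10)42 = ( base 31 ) 1b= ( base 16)2a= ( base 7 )60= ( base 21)20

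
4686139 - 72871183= - 68185044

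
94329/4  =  23582 + 1/4 = 23582.25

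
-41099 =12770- 53869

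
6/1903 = 6/1903 = 0.00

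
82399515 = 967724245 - 885324730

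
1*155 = 155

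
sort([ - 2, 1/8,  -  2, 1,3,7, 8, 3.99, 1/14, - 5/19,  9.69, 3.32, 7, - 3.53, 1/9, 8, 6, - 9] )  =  [ - 9, - 3.53, - 2, - 2, - 5/19,1/14, 1/9,1/8, 1, 3,  3.32 , 3.99, 6, 7, 7,8, 8,9.69]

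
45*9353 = 420885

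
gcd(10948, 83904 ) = 92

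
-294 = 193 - 487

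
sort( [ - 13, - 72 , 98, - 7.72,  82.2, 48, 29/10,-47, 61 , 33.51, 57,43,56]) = [ - 72, - 47, - 13, - 7.72,  29/10,33.51, 43,48 , 56, 57 , 61,82.2 , 98 ]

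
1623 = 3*541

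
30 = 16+14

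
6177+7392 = 13569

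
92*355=32660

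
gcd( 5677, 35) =7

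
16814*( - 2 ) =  - 33628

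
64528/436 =148 = 148.00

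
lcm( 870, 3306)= 16530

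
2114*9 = 19026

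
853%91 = 34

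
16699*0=0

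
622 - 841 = - 219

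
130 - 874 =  - 744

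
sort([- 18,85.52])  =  [-18, 85.52 ] 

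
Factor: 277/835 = 5^( - 1 )*167^( - 1 ) * 277^1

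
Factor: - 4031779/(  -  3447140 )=2^(-2 )*5^ (  -  1)*37^1*108967^1*172357^( - 1 ) 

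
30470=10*3047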